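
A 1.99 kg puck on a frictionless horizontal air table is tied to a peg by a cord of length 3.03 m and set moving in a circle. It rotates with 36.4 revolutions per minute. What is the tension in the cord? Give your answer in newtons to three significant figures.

ω = 36.4 rev/min × 2π/60 = 3.812 rad/s, so v = ωr = 3.812 × 3.03 = 11.55 m/s.
The tension is the only horizontal force, so it supplies the full centripetal force: T = m v²/r = 1.99 × (11.55)²/3.03 = 1.99 × 133.4/3.03 = 87.61 N.

87.6 N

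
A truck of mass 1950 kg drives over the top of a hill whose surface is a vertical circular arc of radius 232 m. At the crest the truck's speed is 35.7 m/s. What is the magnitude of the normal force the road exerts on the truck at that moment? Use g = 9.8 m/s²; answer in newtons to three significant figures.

At the crest the centripetal acceleration points downward (toward the centre of the arc), so mg − N = mv²/r.
N = m(g − v²/r) = 1950 × (9.8 − (35.7)²/232) = 1950 × (9.8 − 5.493) = 1950 × 4.307 = 8398 N.

8400 N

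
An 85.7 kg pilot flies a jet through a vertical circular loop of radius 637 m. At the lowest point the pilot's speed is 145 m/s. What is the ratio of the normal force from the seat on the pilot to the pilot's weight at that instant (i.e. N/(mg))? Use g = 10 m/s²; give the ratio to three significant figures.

4.30

At the bottom, N − mg = mv²/r, so N = m(v²/r + g) and N/(mg) = v²/(rg) + 1 = (145)²/(637 × 10.0) + 1 = 3.301 + 1 = 4.301.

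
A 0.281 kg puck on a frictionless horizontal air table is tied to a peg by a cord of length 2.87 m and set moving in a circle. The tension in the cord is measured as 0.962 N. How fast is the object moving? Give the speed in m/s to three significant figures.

T = m v²/r ⇒ v = √(T r / m) = √(0.962 × 2.87 / 0.281) = √9.825 = 3.135 m/s.

3.13 m/s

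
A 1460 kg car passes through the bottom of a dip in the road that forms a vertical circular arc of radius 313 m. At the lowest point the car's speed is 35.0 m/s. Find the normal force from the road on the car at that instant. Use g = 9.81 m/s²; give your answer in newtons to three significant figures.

At the lowest point, N points up (toward the centre) and the weight mg points down (away from the centre), so the net inward force is N − mg = mv²/r.
N = m(v²/r + g) = 1460 × ((35.0)²/313 + 9.81) = 1460 × (3.914 + 9.81) = 1460 × 13.72 = 20040 N.

20000 N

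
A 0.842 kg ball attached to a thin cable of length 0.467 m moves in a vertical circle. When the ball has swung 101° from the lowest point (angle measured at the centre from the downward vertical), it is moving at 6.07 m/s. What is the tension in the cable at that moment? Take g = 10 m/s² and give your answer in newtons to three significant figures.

64.8 N

Take the radial direction toward the centre of the circle as positive. The component of the weight along the string toward the centre is −mg cos φ (φ measured from the bottom), so Newton's second law along the string gives T − mg cos φ = m v²/r.
cos 101° = -0.1908, so T = m(v²/r + g cos φ) = 0.842 × ((6.07)²/0.467 + 10.0 × -0.1908) = 0.842 × (78.90 + (-1.908)) = 0.842 × 76.99 = 64.82 N.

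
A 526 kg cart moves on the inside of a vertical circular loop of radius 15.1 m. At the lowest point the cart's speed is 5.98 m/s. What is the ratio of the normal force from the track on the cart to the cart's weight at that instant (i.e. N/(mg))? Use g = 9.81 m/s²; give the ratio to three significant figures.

At the bottom, N − mg = mv²/r, so N = m(v²/r + g) and N/(mg) = v²/(rg) + 1 = (5.98)²/(15.1 × 9.81) + 1 = 0.2414 + 1 = 1.241.

1.24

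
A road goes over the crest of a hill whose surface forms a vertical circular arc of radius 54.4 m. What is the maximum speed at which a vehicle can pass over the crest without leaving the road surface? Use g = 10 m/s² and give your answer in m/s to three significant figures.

23.3 m/s

At the crest the centre of the circle is below the vehicle, so the net downward (centripetal) force is mg − N = mv²/r.
The vehicle leaves the road when N → 0, giving v_max = √(g r) = √(10.0 × 54.4) = 23.32 m/s.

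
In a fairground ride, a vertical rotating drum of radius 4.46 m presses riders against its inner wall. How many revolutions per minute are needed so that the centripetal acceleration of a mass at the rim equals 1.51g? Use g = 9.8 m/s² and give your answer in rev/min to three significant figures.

Require ω²r = 1.51g, so ω = √(1.51 × 9.8/4.46) = 1.822 rad/s.
In rev/min: ω × 60/(2π) = 1.822 × 60/(2π) = 17.39 rev/min.

17.4 rev/min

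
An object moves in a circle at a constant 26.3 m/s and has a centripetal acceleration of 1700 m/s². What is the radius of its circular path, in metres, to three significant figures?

a_c = v²/r ⇒ r = v²/a_c = (26.3)²/1700 = 691.7/1700 = 0.4069 m.

0.407 m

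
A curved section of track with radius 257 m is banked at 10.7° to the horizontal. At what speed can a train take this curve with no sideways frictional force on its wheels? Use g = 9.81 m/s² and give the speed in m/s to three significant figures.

21.8 m/s

On a frictionless banked curve, N sinθ = mv²/r and N cosθ = mg, so tanθ = v²/(rg).
v = √(r g tanθ) = √(257 × 9.81 × tan 10.7°) = √(257 × 9.81 × 0.1890) = √476.4 = 21.83 m/s.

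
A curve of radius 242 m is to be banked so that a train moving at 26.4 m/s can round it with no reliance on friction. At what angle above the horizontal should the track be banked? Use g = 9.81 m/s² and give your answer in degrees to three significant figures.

With no friction, the horizontal component of the normal force provides the centripetal force: N sinθ = mv²/r, while N cosθ = mg vertically.
Dividing: tanθ = v²/(r g) = (26.4)²/(242 × 9.81) = 697.0/2374 = 0.2936.
θ = arctan(0.2936) = 16.36°.

16.4°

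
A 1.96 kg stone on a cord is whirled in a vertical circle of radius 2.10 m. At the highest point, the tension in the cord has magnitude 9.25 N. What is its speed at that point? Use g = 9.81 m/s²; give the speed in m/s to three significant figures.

5.52 m/s

At the top, T + mg = mv²/r, so v = √(r(T/m + g)) = √(2.10 × (9.25/1.96 + 9.81)) = √(2.10 × 14.53) = √30.51 = 5.524 m/s.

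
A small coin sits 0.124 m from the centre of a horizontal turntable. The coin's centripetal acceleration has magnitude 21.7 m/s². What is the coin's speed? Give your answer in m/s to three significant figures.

1.64 m/s

a_c = v²/r ⇒ v = √(a_c · r) = √(21.7 × 0.124) = √2.691 = 1.640 m/s.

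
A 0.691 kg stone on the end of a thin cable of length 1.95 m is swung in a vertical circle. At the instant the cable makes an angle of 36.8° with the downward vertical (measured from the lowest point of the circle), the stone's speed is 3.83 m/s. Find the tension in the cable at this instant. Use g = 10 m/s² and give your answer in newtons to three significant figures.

10.7 N

Take the radial direction toward the centre of the circle as positive. The component of the weight along the string toward the centre is −mg cos φ (φ measured from the bottom), so Newton's second law along the string gives T − mg cos φ = m v²/r.
cos 36.8° = 0.8007, so T = m(v²/r + g cos φ) = 0.691 × ((3.83)²/1.95 + 10.0 × 0.8007) = 0.691 × (7.523 + (8.007)) = 0.691 × 15.53 = 10.73 N.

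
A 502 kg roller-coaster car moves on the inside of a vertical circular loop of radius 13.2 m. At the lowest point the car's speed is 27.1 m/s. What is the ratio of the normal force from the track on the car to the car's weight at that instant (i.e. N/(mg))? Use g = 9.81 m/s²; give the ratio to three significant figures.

At the bottom, N − mg = mv²/r, so N = m(v²/r + g) and N/(mg) = v²/(rg) + 1 = (27.1)²/(13.2 × 9.81) + 1 = 5.671 + 1 = 6.671.

6.67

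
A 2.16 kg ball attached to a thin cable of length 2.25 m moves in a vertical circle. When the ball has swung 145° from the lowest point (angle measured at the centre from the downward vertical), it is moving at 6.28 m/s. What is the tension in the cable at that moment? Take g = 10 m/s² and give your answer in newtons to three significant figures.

Take the radial direction toward the centre of the circle as positive. The component of the weight along the string toward the centre is −mg cos φ (φ measured from the bottom), so Newton's second law along the string gives T − mg cos φ = m v²/r.
cos 145° = -0.8192, so T = m(v²/r + g cos φ) = 2.16 × ((6.28)²/2.25 + 10.0 × -0.8192) = 2.16 × (17.53 + (-8.192)) = 2.16 × 9.337 = 20.17 N.

20.2 N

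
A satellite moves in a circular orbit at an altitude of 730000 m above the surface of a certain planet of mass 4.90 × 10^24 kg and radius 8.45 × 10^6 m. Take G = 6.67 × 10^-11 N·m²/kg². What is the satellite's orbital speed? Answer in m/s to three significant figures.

Orbital radius r = R + h = 8.45 × 10^6 + 730000 = 9.180 × 10^6 m.
Gravity supplies the centripetal force: G M m / r² = m v² / r, so v = √(GM/r).
v = √(6.67 × 10^-11 × 4.90 × 10^24 / 9.180 × 10^6) = √(3.560 × 10^7) = 5967 m/s.

5970 m/s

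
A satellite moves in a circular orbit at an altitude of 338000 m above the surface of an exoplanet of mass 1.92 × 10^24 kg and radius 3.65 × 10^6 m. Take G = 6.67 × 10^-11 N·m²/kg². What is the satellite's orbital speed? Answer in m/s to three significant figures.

Orbital radius r = R + h = 3.65 × 10^6 + 338000 = 3.988 × 10^6 m.
Gravity supplies the centripetal force: G M m / r² = m v² / r, so v = √(GM/r).
v = √(6.67 × 10^-11 × 1.92 × 10^24 / 3.988 × 10^6) = √(3.211 × 10^7) = 5667 m/s.

5670 m/s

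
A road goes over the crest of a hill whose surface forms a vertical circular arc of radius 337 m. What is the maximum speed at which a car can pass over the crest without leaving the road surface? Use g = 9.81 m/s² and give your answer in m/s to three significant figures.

57.5 m/s

At the crest the centre of the circle is below the car, so the net downward (centripetal) force is mg − N = mv²/r.
The car leaves the road when N → 0, giving v_max = √(g r) = √(9.81 × 337) = 57.50 m/s.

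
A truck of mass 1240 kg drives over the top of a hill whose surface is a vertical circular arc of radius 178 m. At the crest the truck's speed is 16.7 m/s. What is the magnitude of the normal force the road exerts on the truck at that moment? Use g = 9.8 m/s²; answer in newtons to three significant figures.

10200 N

At the crest the centripetal acceleration points downward (toward the centre of the arc), so mg − N = mv²/r.
N = m(g − v²/r) = 1240 × (9.8 − (16.7)²/178) = 1240 × (9.8 − 1.567) = 1240 × 8.233 = 10210 N.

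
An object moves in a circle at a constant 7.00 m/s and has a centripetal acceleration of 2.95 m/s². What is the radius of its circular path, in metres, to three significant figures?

16.6 m

a_c = v²/r ⇒ r = v²/a_c = (7.00)²/2.95 = 49.00/2.95 = 16.61 m.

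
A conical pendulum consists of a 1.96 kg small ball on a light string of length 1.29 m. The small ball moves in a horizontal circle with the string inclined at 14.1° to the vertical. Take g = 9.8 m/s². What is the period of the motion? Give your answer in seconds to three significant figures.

2.25 s

r = L sinθ = 0.3143 m. From T sinθ = mω²r and T cosθ = mg: tanθ = ω²r/g, so ω² = g tanθ / r = g/(L cosθ).
ω = √(g/(L cosθ)) = √(9.8/(1.29 × 0.9699)) = √7.833 = 2.799 rad/s.
Period = 2π/ω = 2.245 s.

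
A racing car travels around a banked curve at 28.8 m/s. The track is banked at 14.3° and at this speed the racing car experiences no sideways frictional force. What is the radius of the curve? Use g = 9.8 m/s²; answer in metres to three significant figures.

Frictionless banking: tanθ = v²/(rg), so r = v²/(g tanθ).
r = (28.8)²/(9.8 × tan 14.3°) = 829.4/(9.8 × 0.2549) = 829.4/2.498 = 332.0 m.

332 m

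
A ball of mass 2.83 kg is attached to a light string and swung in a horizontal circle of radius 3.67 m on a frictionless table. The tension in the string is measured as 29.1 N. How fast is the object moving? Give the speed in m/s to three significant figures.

6.14 m/s

T = m v²/r ⇒ v = √(T r / m) = √(29.1 × 3.67 / 2.83) = √37.74 = 6.143 m/s.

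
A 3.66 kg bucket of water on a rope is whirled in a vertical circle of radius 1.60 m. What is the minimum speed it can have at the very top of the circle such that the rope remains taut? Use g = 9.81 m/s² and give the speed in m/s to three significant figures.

At the top, both weight mg and T point toward the centre: T + mg = mv²/r.
At minimum speed T → 0, so mg = mv_min²/r ⇒ v_min = √(g r) = √(9.81 × 1.60) = 3.962 m/s.

3.96 m/s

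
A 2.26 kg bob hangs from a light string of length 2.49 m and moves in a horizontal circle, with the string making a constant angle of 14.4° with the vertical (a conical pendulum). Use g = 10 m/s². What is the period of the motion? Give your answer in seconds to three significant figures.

3.09 s

r = L sinθ = 0.6192 m. From T sinθ = mω²r and T cosθ = mg: tanθ = ω²r/g, so ω² = g tanθ / r = g/(L cosθ).
ω = √(g/(L cosθ)) = √(10.0/(2.49 × 0.9686)) = √4.146 = 2.036 rad/s.
Period = 2π/ω = 3.086 s.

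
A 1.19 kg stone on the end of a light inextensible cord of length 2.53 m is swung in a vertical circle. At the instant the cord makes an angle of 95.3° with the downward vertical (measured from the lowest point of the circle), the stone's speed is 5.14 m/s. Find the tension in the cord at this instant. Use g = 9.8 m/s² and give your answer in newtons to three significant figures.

11.3 N

Take the radial direction toward the centre of the circle as positive. The component of the weight along the string toward the centre is −mg cos φ (φ measured from the bottom), so Newton's second law along the string gives T − mg cos φ = m v²/r.
cos 95.3° = -0.09237, so T = m(v²/r + g cos φ) = 1.19 × ((5.14)²/2.53 + 9.8 × -0.09237) = 1.19 × (10.44 + (-0.9052)) = 1.19 × 9.537 = 11.35 N.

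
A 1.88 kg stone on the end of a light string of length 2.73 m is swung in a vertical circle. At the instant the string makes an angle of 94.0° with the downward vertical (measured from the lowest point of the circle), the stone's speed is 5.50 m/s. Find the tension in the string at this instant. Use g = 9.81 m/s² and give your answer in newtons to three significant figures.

Take the radial direction toward the centre of the circle as positive. The component of the weight along the string toward the centre is −mg cos φ (φ measured from the bottom), so Newton's second law along the string gives T − mg cos φ = m v²/r.
cos 94.0° = -0.06976, so T = m(v²/r + g cos φ) = 1.88 × ((5.50)²/2.73 + 9.81 × -0.06976) = 1.88 × (11.08 + (-0.6843)) = 1.88 × 10.40 = 19.54 N.

19.5 N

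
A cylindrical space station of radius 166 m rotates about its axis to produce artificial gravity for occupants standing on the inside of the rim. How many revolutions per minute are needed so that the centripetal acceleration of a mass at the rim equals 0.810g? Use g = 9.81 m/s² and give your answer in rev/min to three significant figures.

Require ω²r = 0.810g, so ω = √(0.810 × 9.81/166) = 0.2188 rad/s.
In rev/min: ω × 60/(2π) = 0.2188 × 60/(2π) = 2.089 rev/min.

2.09 rev/min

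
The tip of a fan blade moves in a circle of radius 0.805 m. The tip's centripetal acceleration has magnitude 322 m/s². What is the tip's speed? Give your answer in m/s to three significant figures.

a_c = v²/r ⇒ v = √(a_c · r) = √(322 × 0.805) = √259.2 = 16.10 m/s.

16.1 m/s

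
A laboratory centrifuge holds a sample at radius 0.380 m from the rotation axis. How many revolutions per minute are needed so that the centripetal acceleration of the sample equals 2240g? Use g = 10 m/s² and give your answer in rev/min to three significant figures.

2320 rev/min

Require ω²r = 2240g, so ω = √(2240 × 10.0/0.380) = 242.8 rad/s.
In rev/min: ω × 60/(2π) = 242.8 × 60/(2π) = 2318 rev/min.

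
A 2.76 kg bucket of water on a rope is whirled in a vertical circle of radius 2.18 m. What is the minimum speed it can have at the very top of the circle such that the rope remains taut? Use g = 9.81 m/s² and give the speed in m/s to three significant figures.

4.62 m/s

At the top, both weight mg and T point toward the centre: T + mg = mv²/r.
At minimum speed T → 0, so mg = mv_min²/r ⇒ v_min = √(g r) = √(9.81 × 2.18) = 4.624 m/s.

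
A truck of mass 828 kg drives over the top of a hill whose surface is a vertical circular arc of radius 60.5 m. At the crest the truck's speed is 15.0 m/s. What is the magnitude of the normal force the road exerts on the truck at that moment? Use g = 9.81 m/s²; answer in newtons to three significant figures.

At the crest the centripetal acceleration points downward (toward the centre of the arc), so mg − N = mv²/r.
N = m(g − v²/r) = 828 × (9.81 − (15.0)²/60.5) = 828 × (9.81 − 3.719) = 828 × 6.091 = 5043 N.

5040 N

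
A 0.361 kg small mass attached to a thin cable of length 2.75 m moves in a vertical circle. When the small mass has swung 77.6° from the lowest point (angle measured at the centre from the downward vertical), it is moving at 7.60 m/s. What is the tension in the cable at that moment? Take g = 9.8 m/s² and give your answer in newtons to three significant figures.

Take the radial direction toward the centre of the circle as positive. The component of the weight along the string toward the centre is −mg cos φ (φ measured from the bottom), so Newton's second law along the string gives T − mg cos φ = m v²/r.
cos 77.6° = 0.2147, so T = m(v²/r + g cos φ) = 0.361 × ((7.60)²/2.75 + 9.8 × 0.2147) = 0.361 × (21.00 + (2.104)) = 0.361 × 23.11 = 8.342 N.

8.34 N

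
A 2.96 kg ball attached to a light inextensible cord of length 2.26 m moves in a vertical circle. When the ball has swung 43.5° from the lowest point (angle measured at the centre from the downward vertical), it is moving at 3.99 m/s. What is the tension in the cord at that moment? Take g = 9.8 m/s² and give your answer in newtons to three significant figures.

41.9 N

Take the radial direction toward the centre of the circle as positive. The component of the weight along the string toward the centre is −mg cos φ (φ measured from the bottom), so Newton's second law along the string gives T − mg cos φ = m v²/r.
cos 43.5° = 0.7254, so T = m(v²/r + g cos φ) = 2.96 × ((3.99)²/2.26 + 9.8 × 0.7254) = 2.96 × (7.044 + (7.109)) = 2.96 × 14.15 = 41.89 N.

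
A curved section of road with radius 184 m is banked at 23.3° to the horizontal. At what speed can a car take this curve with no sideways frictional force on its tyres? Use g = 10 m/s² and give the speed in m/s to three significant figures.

On a frictionless banked curve, N sinθ = mv²/r and N cosθ = mg, so tanθ = v²/(rg).
v = √(r g tanθ) = √(184 × 10.0 × tan 23.3°) = √(184 × 10.0 × 0.4307) = √792.4 = 28.15 m/s.

28.2 m/s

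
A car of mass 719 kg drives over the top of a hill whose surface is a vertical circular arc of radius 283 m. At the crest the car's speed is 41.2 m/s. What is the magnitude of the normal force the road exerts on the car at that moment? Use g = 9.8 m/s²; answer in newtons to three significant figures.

At the crest the centripetal acceleration points downward (toward the centre of the arc), so mg − N = mv²/r.
N = m(g − v²/r) = 719 × (9.8 − (41.2)²/283) = 719 × (9.8 − 5.998) = 719 × 3.802 = 2734 N.

2730 N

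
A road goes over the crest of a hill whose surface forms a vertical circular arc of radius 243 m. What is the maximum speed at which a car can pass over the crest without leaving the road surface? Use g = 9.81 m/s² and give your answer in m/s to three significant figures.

At the crest the centre of the circle is below the car, so the net downward (centripetal) force is mg − N = mv²/r.
The car leaves the road when N → 0, giving v_max = √(g r) = √(9.81 × 243) = 48.82 m/s.

48.8 m/s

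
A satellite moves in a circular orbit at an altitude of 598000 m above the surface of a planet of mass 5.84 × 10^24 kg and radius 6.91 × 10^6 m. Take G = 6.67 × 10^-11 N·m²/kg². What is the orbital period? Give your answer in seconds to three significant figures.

r = R + h = 6.91 × 10^6 + 598000 = 7.508 × 10^6 m. Gravity provides the centripetal force: G M m / r² = m v² / r ⇒ v = √(GM/r) = 7203 m/s.
T = 2πr/v = 2π × 7.508 × 10^6 / 7203 = 6549 s.

6550 s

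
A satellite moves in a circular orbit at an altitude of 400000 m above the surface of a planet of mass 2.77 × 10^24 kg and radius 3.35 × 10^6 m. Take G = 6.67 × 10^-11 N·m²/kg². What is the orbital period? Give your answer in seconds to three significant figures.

3360 s

r = R + h = 3.35 × 10^6 + 400000 = 3.750 × 10^6 m. Gravity provides the centripetal force: G M m / r² = m v² / r ⇒ v = √(GM/r) = 7019 m/s.
T = 2πr/v = 2π × 3.750 × 10^6 / 7019 = 3357 s.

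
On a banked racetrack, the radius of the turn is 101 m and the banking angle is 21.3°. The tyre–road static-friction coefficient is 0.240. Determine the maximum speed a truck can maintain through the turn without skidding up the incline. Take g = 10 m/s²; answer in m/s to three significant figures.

At the maximum speed, friction acts down the slope at its limiting value f = μN. Radially (horizontal, toward centre): N sinθ + μN cosθ = mv²/r. Vertically: N cosθ − μN sinθ = mg.
Dividing: v² = r g (sinθ + μcosθ)/(cosθ − μsinθ).
sinθ + μcosθ = 0.3633 + 0.240×0.9317 = 0.5869; cosθ − μsinθ = 0.9317 − 0.240×0.3633 = 0.8445.
v² = 101 × 10.0 × 0.5869/0.8445 = 701.9 m²/s², so v = 26.49 m/s.

26.5 m/s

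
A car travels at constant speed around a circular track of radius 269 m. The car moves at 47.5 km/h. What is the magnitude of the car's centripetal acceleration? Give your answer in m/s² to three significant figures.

v = 47.5 km/h = 47.5/3.6 = 13.19 m/s.
a_c = v²/r = (13.19)²/269 = 174.1/269 = 0.6472 m/s².

0.647 m/s²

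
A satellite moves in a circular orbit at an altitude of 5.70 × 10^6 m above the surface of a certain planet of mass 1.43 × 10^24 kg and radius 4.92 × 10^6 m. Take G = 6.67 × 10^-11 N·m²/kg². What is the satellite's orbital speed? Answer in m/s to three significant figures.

Orbital radius r = R + h = 4.92 × 10^6 + 5.70 × 10^6 = 1.062 × 10^7 m.
Gravity supplies the centripetal force: G M m / r² = m v² / r, so v = √(GM/r).
v = √(6.67 × 10^-11 × 1.43 × 10^24 / 1.062 × 10^7) = √(8.981 × 10^6) = 2997 m/s.

3000 m/s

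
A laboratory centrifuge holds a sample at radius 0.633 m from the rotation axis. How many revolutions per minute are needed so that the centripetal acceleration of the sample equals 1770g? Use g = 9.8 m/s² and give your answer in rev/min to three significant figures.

Require ω²r = 1770g, so ω = √(1770 × 9.8/0.633) = 165.5 rad/s.
In rev/min: ω × 60/(2π) = 165.5 × 60/(2π) = 1581 rev/min.

1580 rev/min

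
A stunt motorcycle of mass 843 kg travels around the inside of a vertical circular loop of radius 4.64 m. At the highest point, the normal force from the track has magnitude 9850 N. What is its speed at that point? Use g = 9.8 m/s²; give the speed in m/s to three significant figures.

9.98 m/s

At the top, N + mg = mv²/r, so v = √(r(N/m + g)) = √(4.64 × (9850/843 + 9.8)) = √(4.64 × 21.48) = √99.69 = 9.984 m/s.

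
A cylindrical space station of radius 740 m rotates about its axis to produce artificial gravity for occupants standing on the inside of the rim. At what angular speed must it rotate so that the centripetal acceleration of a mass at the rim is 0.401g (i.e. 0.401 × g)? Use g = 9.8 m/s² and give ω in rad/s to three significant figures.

0.0729 rad/s

Centripetal acceleration a_c = ω²r. Setting ω²r = 0.401g:
ω = √(0.401g / r) = √(0.401 × 9.8 / 740) = √0.005311 = 0.07287 rad/s.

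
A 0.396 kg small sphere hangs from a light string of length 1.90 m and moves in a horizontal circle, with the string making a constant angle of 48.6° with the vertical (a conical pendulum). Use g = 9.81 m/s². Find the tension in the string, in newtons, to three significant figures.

Vertically the bob has no acceleration, so T cosθ = mg.
T = mg/cosθ = 0.396 × 9.81 / cos 48.6° = 3.885/0.6613 = 5.874 N.

5.87 N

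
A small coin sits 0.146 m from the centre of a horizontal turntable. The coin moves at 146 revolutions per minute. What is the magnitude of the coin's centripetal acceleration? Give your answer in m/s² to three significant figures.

ω = 146 rev/min × 2π/60 = 15.29 rad/s, so v = ωr = 15.29 × 0.146 = 2.232 m/s.
a_c = v²/r = (2.232)²/0.146 = 4.983/0.146 = 34.13 m/s².

34.1 m/s²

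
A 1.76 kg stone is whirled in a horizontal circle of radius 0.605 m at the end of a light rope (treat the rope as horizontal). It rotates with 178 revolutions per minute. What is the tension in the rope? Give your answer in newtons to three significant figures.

370 N

ω = 178 rev/min × 2π/60 = 18.64 rad/s, so v = ωr = 18.64 × 0.605 = 11.28 m/s.
The tension is the only horizontal force, so it supplies the full centripetal force: T = m v²/r = 1.76 × (11.28)²/0.605 = 1.76 × 127.2/0.605 = 370.0 N.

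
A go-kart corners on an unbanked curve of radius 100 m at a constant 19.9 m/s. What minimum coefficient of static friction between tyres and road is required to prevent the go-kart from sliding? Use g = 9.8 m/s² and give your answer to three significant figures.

0.404

Friction provides the centripetal force: μ_s m g = m v²/r, so μ_s = v²/(g r) = (19.90)²/(9.8 × 100) = 396.0/980.0 = 0.4041.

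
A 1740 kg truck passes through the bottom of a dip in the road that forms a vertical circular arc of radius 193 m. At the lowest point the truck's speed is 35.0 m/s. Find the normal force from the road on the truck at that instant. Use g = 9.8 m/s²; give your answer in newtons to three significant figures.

At the lowest point, N points up (toward the centre) and the weight mg points down (away from the centre), so the net inward force is N − mg = mv²/r.
N = m(v²/r + g) = 1740 × ((35.0)²/193 + 9.8) = 1740 × (6.347 + 9.8) = 1740 × 16.15 = 28100 N.

28100 N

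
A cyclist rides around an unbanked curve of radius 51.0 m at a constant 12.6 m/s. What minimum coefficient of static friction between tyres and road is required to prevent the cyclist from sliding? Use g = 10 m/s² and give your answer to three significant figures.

0.311

Friction provides the centripetal force: μ_s m g = m v²/r, so μ_s = v²/(g r) = (12.60)²/(10.0 × 51.0) = 158.8/510.0 = 0.3113.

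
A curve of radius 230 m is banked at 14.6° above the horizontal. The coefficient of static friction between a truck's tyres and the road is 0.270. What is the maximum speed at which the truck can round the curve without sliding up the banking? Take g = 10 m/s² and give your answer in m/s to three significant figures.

36.2 m/s

At the maximum speed, friction acts down the slope at its limiting value f = μN. Radially (horizontal, toward centre): N sinθ + μN cosθ = mv²/r. Vertically: N cosθ − μN sinθ = mg.
Dividing: v² = r g (sinθ + μcosθ)/(cosθ − μsinθ).
sinθ + μcosθ = 0.2521 + 0.270×0.9677 = 0.5134; cosθ − μsinθ = 0.9677 − 0.270×0.2521 = 0.8997.
v² = 230 × 10.0 × 0.5134/0.8997 = 1312 m²/s², so v = 36.23 m/s.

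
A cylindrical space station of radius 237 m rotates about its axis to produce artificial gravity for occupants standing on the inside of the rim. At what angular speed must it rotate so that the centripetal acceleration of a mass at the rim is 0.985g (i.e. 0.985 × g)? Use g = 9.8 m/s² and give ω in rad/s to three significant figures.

Centripetal acceleration a_c = ω²r. Setting ω²r = 0.985g:
ω = √(0.985g / r) = √(0.985 × 9.8 / 237) = √0.04073 = 0.2018 rad/s.

0.202 rad/s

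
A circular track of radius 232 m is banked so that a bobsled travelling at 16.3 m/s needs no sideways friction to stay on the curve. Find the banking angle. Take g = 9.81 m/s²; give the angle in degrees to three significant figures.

With no friction, the horizontal component of the normal force provides the centripetal force: N sinθ = mv²/r, while N cosθ = mg vertically.
Dividing: tanθ = v²/(r g) = (16.3)²/(232 × 9.81) = 265.7/2276 = 0.1167.
θ = arctan(0.1167) = 6.659°.

6.66°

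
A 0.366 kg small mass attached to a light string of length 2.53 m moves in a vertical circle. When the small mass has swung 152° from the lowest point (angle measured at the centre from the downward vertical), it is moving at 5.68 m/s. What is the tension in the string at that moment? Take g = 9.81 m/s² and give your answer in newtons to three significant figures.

1.50 N

Take the radial direction toward the centre of the circle as positive. The component of the weight along the string toward the centre is −mg cos φ (φ measured from the bottom), so Newton's second law along the string gives T − mg cos φ = m v²/r.
cos 152° = -0.8829, so T = m(v²/r + g cos φ) = 0.366 × ((5.68)²/2.53 + 9.81 × -0.8829) = 0.366 × (12.75 + (-8.662)) = 0.366 × 4.090 = 1.497 N.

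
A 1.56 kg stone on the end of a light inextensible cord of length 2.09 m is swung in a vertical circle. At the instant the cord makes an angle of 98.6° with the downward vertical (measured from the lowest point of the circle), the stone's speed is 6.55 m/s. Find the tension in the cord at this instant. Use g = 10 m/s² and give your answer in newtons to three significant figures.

29.7 N

Take the radial direction toward the centre of the circle as positive. The component of the weight along the string toward the centre is −mg cos φ (φ measured from the bottom), so Newton's second law along the string gives T − mg cos φ = m v²/r.
cos 98.6° = -0.1495, so T = m(v²/r + g cos φ) = 1.56 × ((6.55)²/2.09 + 10.0 × -0.1495) = 1.56 × (20.53 + (-1.495)) = 1.56 × 19.03 = 29.69 N.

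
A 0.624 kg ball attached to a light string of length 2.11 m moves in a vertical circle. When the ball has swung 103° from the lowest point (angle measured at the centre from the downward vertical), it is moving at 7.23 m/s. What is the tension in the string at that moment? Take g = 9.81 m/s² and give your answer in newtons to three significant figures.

14.1 N

Take the radial direction toward the centre of the circle as positive. The component of the weight along the string toward the centre is −mg cos φ (φ measured from the bottom), so Newton's second law along the string gives T − mg cos φ = m v²/r.
cos 103° = -0.2250, so T = m(v²/r + g cos φ) = 0.624 × ((7.23)²/2.11 + 9.81 × -0.2250) = 0.624 × (24.77 + (-2.207)) = 0.624 × 22.57 = 14.08 N.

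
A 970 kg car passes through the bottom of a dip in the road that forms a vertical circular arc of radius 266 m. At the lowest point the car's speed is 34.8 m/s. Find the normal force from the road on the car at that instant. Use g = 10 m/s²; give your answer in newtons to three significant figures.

At the lowest point, N points up (toward the centre) and the weight mg points down (away from the centre), so the net inward force is N − mg = mv²/r.
N = m(v²/r + g) = 970 × ((34.8)²/266 + 10.0) = 970 × (4.553 + 10.0) = 970 × 14.55 = 14120 N.

14100 N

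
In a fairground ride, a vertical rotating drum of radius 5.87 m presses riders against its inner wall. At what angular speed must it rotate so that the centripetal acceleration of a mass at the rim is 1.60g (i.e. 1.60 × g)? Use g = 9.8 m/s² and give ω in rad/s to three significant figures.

Centripetal acceleration a_c = ω²r. Setting ω²r = 1.60g:
ω = √(1.60g / r) = √(1.60 × 9.8 / 5.87) = √2.671 = 1.634 rad/s.

1.63 rad/s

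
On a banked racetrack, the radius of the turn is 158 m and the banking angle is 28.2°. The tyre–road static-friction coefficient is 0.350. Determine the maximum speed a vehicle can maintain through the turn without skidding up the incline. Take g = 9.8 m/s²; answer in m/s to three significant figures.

41.1 m/s

At the maximum speed, friction acts down the slope at its limiting value f = μN. Radially (horizontal, toward centre): N sinθ + μN cosθ = mv²/r. Vertically: N cosθ − μN sinθ = mg.
Dividing: v² = r g (sinθ + μcosθ)/(cosθ − μsinθ).
sinθ + μcosθ = 0.4726 + 0.350×0.8813 = 0.7810; cosθ − μsinθ = 0.8813 − 0.350×0.4726 = 0.7159.
v² = 158 × 9.8 × 0.7810/0.7159 = 1689 m²/s², so v = 41.10 m/s.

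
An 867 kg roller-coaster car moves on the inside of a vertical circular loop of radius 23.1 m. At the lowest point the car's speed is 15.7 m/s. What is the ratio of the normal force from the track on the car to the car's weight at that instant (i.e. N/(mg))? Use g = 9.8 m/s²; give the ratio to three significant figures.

At the bottom, N − mg = mv²/r, so N = m(v²/r + g) and N/(mg) = v²/(rg) + 1 = (15.7)²/(23.1 × 9.8) + 1 = 1.089 + 1 = 2.089.

2.09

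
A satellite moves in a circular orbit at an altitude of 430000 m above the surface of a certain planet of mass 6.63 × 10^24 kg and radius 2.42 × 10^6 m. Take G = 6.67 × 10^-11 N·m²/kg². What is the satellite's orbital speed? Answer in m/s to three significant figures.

Orbital radius r = R + h = 2.42 × 10^6 + 430000 = 2.850 × 10^6 m.
Gravity supplies the centripetal force: G M m / r² = m v² / r, so v = √(GM/r).
v = √(6.67 × 10^-11 × 6.63 × 10^24 / 2.850 × 10^6) = √(1.552 × 10^8) = 12460 m/s.

12500 m/s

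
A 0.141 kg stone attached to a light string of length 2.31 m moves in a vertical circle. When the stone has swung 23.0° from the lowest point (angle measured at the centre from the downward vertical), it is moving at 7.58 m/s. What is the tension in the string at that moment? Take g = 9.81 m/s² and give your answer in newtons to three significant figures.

4.78 N

Take the radial direction toward the centre of the circle as positive. The component of the weight along the string toward the centre is −mg cos φ (φ measured from the bottom), so Newton's second law along the string gives T − mg cos φ = m v²/r.
cos 23.0° = 0.9205, so T = m(v²/r + g cos φ) = 0.141 × ((7.58)²/2.31 + 9.81 × 0.9205) = 0.141 × (24.87 + (9.030)) = 0.141 × 33.90 = 4.780 N.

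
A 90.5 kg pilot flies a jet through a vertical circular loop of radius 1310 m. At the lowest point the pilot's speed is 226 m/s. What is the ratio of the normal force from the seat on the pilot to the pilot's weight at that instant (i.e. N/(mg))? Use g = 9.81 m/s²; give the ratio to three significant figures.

4.97

At the bottom, N − mg = mv²/r, so N = m(v²/r + g) and N/(mg) = v²/(rg) + 1 = (226)²/(1310 × 9.81) + 1 = 3.974 + 1 = 4.974.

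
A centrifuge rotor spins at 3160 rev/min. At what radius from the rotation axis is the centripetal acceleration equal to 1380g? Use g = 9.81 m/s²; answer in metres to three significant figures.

ω = 3160 rev/min × 2π/60 = 330.9 rad/s.
a_c = ω²r = 1380g ⇒ r = 1380 × 9.81 / (330.9)² = 13540/109500 = 0.1236 m.

0.124 m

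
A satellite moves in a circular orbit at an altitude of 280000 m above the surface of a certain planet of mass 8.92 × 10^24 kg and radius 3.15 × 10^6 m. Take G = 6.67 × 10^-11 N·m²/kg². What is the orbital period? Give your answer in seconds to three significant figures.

r = R + h = 3.15 × 10^6 + 280000 = 3.430 × 10^6 m. Gravity provides the centripetal force: G M m / r² = m v² / r ⇒ v = √(GM/r) = 13170 m/s.
T = 2πr/v = 2π × 3.430 × 10^6 / 13170 = 1636 s.

1640 s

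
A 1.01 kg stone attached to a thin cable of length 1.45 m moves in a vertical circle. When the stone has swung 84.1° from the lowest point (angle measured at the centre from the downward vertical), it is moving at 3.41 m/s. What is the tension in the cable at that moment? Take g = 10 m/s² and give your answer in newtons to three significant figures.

9.14 N

Take the radial direction toward the centre of the circle as positive. The component of the weight along the string toward the centre is −mg cos φ (φ measured from the bottom), so Newton's second law along the string gives T − mg cos φ = m v²/r.
cos 84.1° = 0.1028, so T = m(v²/r + g cos φ) = 1.01 × ((3.41)²/1.45 + 10.0 × 0.1028) = 1.01 × (8.019 + (1.028)) = 1.01 × 9.047 = 9.138 N.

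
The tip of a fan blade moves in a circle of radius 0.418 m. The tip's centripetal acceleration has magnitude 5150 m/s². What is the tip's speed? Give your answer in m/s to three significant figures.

a_c = v²/r ⇒ v = √(a_c · r) = √(5150 × 0.418) = √2153 = 46.40 m/s.

46.4 m/s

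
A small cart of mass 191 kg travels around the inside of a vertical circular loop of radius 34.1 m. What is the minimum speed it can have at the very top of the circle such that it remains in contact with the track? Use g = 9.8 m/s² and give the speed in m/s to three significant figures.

18.3 m/s

At the top, both weight mg and N point toward the centre: N + mg = mv²/r.
At minimum speed N → 0, so mg = mv_min²/r ⇒ v_min = √(g r) = √(9.8 × 34.1) = 18.28 m/s.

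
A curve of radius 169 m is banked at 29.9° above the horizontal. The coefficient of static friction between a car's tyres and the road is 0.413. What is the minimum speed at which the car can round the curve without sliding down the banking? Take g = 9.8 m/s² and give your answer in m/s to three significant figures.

14.7 m/s

At the minimum speed, friction acts up the slope at its limiting value f = μN. Radially (horizontal, toward centre): N sinθ − μN cosθ = mv²/r. Vertically: N cosθ + μN sinθ = mg.
Dividing: v² = r g (sinθ − μcosθ)/(cosθ + μsinθ).
sinθ − μcosθ = 0.4985 − 0.413×0.8669 = 0.1405; cosθ + μsinθ = 0.8669 + 0.413×0.4985 = 1.073.
v² = 169 × 9.8 × 0.1405/1.073 = 216.8 m²/s², so v = 14.73 m/s.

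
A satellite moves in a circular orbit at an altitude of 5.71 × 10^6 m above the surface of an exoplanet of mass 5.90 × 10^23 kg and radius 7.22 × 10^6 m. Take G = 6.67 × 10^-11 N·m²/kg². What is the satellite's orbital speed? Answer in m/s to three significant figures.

1740 m/s

Orbital radius r = R + h = 7.22 × 10^6 + 5.71 × 10^6 = 1.293 × 10^7 m.
Gravity supplies the centripetal force: G M m / r² = m v² / r, so v = √(GM/r).
v = √(6.67 × 10^-11 × 5.90 × 10^23 / 1.293 × 10^7) = √(3.044 × 10^6) = 1745 m/s.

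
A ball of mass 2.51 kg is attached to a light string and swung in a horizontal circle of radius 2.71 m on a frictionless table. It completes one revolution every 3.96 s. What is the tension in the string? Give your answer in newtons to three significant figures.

17.1 N

v = 2πr/T = 2π × 2.71/3.96 = 4.300 m/s.
The tension is the only horizontal force, so it supplies the full centripetal force: T = m v²/r = 2.51 × (4.300)²/2.71 = 2.51 × 18.49/2.71 = 17.12 N.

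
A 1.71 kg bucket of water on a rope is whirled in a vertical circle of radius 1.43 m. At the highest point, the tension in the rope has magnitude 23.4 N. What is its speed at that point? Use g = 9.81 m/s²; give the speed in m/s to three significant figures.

At the top, T + mg = mv²/r, so v = √(r(T/m + g)) = √(1.43 × (23.4/1.71 + 9.81)) = √(1.43 × 23.49) = √33.60 = 5.796 m/s.

5.80 m/s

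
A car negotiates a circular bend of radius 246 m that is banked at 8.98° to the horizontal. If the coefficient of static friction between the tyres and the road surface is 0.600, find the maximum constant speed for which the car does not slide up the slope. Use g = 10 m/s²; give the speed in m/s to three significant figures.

At the maximum speed, friction acts down the slope at its limiting value f = μN. Radially (horizontal, toward centre): N sinθ + μN cosθ = mv²/r. Vertically: N cosθ − μN sinθ = mg.
Dividing: v² = r g (sinθ + μcosθ)/(cosθ − μsinθ).
sinθ + μcosθ = 0.1561 + 0.600×0.9877 = 0.7487; cosθ − μsinθ = 0.9877 − 0.600×0.1561 = 0.8941.
v² = 246 × 10.0 × 0.7487/0.8941 = 2060 m²/s², so v = 45.39 m/s.

45.4 m/s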